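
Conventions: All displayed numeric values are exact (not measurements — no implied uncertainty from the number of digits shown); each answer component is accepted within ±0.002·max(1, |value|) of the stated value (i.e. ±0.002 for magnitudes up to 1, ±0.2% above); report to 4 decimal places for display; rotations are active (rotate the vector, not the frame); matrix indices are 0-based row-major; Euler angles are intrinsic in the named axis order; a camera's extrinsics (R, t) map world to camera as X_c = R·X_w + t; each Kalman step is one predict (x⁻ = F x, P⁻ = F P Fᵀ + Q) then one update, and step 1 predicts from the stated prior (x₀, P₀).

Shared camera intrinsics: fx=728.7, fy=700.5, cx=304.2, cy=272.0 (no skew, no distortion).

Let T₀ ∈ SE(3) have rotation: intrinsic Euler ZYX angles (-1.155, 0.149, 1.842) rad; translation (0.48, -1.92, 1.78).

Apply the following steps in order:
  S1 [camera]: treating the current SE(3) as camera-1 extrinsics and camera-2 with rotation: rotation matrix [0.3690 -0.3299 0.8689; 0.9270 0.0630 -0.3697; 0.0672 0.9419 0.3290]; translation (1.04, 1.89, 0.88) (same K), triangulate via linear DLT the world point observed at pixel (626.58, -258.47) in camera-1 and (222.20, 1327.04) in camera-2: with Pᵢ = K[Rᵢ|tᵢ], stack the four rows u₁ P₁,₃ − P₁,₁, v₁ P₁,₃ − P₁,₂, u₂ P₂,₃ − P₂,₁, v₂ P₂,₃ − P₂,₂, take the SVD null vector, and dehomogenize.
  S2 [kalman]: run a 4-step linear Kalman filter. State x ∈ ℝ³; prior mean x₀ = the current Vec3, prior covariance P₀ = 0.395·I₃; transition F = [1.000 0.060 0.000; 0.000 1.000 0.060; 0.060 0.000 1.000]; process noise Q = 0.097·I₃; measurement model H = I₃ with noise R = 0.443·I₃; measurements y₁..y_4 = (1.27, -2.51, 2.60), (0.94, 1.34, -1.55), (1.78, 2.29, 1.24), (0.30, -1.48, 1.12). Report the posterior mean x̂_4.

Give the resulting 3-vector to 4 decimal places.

after S1 (triangulate): (0.9273, 1.7533, -1.2094)
after S2 (kf_track): (0.9854, 0.1281, 0.7137)

result = (0.9854, 0.1281, 0.7137)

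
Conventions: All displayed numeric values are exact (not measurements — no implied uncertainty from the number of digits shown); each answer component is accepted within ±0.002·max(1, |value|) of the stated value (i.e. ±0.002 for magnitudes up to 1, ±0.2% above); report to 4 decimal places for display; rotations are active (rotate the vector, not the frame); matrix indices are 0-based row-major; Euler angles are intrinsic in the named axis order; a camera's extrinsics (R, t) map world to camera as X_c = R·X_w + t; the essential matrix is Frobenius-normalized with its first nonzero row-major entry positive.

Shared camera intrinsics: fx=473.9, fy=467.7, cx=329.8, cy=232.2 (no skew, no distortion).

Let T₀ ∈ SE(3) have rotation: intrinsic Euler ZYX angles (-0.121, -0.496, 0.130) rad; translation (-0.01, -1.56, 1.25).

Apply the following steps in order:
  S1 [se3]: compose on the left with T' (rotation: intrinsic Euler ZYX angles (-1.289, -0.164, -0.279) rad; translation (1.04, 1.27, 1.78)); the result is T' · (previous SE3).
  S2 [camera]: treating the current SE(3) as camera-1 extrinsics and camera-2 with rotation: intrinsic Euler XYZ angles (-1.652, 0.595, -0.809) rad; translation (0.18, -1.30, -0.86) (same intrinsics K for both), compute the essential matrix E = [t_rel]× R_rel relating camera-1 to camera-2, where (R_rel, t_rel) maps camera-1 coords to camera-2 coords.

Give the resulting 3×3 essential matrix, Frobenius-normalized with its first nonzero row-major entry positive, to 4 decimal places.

matrix = [0.1182 0.5999 -0.1652; -0.3310 -0.2423 -0.0214; 0.5801 -0.1860 0.2430]

after S1 (compose_se3): R=[0.2453 0.9694 -0.0073; -0.7430 0.1928 0.6409; 0.6228 -0.1518 0.7676], t=(-0.1467, 1.2140, 3.3878)
after S2 (essential): [0.1182 0.5999 -0.1652; -0.3310 -0.2423 -0.0214; 0.5801 -0.1860 0.2430]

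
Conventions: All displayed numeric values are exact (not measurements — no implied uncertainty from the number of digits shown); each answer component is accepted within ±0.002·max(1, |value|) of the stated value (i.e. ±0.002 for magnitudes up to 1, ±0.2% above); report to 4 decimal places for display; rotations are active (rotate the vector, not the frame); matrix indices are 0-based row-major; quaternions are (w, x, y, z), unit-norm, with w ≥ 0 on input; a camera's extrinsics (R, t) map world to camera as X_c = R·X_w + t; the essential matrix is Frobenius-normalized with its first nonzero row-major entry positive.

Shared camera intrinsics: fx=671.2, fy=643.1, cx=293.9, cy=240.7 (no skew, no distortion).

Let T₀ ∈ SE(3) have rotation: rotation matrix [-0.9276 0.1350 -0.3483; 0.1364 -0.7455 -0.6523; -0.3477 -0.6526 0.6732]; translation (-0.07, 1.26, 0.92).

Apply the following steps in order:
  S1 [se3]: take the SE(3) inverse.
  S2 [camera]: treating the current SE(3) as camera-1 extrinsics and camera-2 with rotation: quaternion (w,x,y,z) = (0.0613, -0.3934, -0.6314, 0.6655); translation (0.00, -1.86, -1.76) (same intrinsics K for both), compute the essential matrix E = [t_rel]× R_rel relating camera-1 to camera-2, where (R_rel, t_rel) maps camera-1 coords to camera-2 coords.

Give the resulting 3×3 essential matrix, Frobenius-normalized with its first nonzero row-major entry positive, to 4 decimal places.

after S1 (invert_se3): R=[-0.9276 0.1364 -0.3477; 0.1350 -0.7456 -0.6526; -0.3483 -0.6523 0.6732], t=(0.0831, 1.5493, 0.1782)
after S2 (essential): [0.3084 -0.0430 0.6348; 0.4561 -0.0027 -0.2194; -0.4431 0.0024 0.2179]

matrix = [0.3084 -0.0430 0.6348; 0.4561 -0.0027 -0.2194; -0.4431 0.0024 0.2179]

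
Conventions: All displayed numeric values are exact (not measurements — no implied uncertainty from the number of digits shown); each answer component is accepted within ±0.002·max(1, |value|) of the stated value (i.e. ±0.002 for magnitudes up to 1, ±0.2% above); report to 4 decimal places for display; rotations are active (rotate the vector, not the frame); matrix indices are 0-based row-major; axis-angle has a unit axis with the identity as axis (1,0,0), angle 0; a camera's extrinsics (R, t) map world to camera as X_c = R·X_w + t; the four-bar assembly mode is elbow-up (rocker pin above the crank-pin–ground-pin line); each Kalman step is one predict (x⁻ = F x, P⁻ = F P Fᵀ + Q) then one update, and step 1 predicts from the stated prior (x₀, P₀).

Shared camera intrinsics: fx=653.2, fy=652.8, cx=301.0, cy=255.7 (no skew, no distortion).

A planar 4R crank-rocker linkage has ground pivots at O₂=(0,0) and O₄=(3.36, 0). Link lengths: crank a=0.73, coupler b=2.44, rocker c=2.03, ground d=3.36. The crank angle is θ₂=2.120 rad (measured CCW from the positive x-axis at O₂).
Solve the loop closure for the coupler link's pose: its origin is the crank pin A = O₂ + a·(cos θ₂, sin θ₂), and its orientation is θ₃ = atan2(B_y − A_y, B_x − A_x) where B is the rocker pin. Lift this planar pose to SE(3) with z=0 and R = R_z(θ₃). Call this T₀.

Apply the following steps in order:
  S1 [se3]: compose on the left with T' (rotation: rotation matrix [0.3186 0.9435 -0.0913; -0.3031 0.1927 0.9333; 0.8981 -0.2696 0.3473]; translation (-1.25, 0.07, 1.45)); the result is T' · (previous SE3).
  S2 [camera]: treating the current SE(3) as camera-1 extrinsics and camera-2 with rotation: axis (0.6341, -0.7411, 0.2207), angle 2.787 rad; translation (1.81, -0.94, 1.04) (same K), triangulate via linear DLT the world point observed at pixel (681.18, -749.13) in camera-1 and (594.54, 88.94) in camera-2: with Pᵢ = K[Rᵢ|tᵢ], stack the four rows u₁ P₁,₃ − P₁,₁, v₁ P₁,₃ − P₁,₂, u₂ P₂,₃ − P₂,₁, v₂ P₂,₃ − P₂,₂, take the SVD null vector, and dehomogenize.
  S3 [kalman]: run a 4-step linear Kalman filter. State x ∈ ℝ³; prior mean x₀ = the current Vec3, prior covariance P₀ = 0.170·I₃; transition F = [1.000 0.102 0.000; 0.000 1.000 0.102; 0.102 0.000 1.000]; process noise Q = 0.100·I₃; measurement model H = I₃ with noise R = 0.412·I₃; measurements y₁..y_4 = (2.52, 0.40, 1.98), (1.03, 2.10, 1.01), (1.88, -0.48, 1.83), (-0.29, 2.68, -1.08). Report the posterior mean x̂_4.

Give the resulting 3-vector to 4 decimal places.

result = (0.8690, 1.4215, 0.3761)

source (fourbar_fk): coupler pose = R=[0.9434 -0.3316 0.0000; 0.3316 0.9434 0.0000; 0.0000 0.0000 1.0000], t=(-0.3811, 0.6226, 0.0000)
after S1 (compose_se3): R=[0.6134 0.7845 -0.0913; -0.2220 0.2823 0.9333; 0.7579 -0.5522 0.3473], t=(-0.7839, 0.3055, 0.9399)
after S2 (triangulate): (0.2528, 0.8962, -1.0097)
after S3 (kf_track): (0.8690, 1.4215, 0.3761)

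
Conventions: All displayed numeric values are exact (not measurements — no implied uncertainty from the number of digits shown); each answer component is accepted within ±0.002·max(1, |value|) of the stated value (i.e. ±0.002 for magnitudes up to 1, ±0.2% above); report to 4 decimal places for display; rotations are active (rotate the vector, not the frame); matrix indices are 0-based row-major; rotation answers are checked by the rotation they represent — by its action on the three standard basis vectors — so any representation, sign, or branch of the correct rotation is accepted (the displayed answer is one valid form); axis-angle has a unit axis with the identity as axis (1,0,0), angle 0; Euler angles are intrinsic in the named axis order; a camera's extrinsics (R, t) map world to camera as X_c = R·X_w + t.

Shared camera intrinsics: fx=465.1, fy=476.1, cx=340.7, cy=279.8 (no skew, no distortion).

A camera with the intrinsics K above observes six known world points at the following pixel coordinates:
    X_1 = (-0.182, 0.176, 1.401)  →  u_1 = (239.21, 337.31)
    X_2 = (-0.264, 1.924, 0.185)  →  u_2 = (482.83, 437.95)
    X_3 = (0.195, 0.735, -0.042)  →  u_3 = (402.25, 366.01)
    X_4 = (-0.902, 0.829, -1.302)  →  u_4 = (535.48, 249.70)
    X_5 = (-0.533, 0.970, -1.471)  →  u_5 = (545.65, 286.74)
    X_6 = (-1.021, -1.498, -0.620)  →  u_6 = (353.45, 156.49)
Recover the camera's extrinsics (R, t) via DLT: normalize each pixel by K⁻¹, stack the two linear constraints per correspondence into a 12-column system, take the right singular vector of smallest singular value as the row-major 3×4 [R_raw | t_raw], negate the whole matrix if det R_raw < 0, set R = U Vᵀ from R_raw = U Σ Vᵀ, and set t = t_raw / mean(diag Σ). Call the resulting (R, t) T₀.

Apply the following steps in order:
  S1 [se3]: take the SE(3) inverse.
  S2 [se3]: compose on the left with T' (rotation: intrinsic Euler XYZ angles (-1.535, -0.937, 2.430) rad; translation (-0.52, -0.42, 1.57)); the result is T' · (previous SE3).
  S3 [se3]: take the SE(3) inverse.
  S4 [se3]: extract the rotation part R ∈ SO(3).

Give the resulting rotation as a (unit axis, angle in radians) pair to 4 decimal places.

source (pnp_recover): camera pose = R=[-0.1040 0.4807 -0.8707; 0.8282 0.5266 0.1918; 0.5507 -0.7012 -0.4529], t=(0.2300, 0.2799, 4.9203)
after S1 (invert_se3): R=[-0.1040 0.8282 0.5507; 0.4807 0.5266 -0.7012; -0.8707 0.1918 -0.4529], t=(-2.9173, 3.1920, 2.3749)
after S2 (compose_se3): R=[0.5623 -0.7296 0.3891; -0.7201 -0.6634 -0.2032; 0.4064 -0.1659 -0.8985], t=(-2.3597, 0.9313, 5.9437)
after S3 (invert_se3): R=[0.5623 -0.7201 0.4064; -0.7296 -0.6634 -0.1659; 0.3891 -0.2032 -0.8985], t=(-0.4181, -0.1176, 6.4479)
after S4 (rot_of_se3): [0.5623 -0.7201 0.4064; -0.7296 -0.6634 -0.1659; 0.3891 -0.2032 -0.8985]

rotation (axis_angle) = ((-0.8838, 0.4101, -0.2251), 3.1205)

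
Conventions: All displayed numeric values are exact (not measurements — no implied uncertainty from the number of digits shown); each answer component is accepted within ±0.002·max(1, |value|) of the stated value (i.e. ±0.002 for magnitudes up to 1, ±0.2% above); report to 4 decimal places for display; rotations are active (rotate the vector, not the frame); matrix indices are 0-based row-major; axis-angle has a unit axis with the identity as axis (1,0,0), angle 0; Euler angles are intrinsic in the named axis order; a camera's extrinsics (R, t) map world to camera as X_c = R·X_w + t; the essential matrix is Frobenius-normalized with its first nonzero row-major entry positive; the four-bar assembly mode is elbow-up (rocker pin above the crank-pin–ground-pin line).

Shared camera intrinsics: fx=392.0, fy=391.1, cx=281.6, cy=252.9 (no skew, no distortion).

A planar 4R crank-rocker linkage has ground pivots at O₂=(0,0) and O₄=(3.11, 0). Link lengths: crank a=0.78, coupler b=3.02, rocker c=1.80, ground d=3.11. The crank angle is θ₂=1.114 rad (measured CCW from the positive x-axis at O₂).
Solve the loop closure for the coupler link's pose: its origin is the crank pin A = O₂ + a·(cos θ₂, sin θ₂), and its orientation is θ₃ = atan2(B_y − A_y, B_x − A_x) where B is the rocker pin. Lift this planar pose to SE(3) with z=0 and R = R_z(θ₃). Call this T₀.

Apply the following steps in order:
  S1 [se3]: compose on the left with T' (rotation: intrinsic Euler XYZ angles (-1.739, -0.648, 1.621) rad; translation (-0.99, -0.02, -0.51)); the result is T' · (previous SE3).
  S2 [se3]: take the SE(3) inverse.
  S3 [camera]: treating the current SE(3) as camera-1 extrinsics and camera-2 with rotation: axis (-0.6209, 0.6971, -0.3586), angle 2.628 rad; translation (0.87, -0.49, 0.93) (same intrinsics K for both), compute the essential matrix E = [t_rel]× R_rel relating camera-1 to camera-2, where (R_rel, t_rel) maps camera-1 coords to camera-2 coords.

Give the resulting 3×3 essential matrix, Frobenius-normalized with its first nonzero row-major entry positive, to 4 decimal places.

matrix = [0.0651 -0.3315 -0.5568; -0.4145 0.4215 -0.1164; 0.2528 -0.1208 0.3665]

source (fourbar_fk): coupler pose = R=[0.9314 -0.3640 0.0000; 0.3640 0.9314 0.0000; 0.0000 0.0000 1.0000], t=(0.3440, 0.7000, 0.0000)
after S1 (compose_se3): R=[-0.3271 -0.7271 -0.6036; -0.3968 -0.4740 0.7860; -0.8576 0.4967 -0.1335], t=(-1.5612, -0.4980, -0.7417)
after S2 (invert_se3): R=[-0.3271 -0.3968 -0.8576; -0.7271 -0.4740 0.4967; -0.6036 0.7860 -0.1335], t=(-1.3444, -1.0028, -0.6499)
after S3 (essential): [0.0651 -0.3315 -0.5568; -0.4145 0.4215 -0.1164; 0.2528 -0.1208 0.3665]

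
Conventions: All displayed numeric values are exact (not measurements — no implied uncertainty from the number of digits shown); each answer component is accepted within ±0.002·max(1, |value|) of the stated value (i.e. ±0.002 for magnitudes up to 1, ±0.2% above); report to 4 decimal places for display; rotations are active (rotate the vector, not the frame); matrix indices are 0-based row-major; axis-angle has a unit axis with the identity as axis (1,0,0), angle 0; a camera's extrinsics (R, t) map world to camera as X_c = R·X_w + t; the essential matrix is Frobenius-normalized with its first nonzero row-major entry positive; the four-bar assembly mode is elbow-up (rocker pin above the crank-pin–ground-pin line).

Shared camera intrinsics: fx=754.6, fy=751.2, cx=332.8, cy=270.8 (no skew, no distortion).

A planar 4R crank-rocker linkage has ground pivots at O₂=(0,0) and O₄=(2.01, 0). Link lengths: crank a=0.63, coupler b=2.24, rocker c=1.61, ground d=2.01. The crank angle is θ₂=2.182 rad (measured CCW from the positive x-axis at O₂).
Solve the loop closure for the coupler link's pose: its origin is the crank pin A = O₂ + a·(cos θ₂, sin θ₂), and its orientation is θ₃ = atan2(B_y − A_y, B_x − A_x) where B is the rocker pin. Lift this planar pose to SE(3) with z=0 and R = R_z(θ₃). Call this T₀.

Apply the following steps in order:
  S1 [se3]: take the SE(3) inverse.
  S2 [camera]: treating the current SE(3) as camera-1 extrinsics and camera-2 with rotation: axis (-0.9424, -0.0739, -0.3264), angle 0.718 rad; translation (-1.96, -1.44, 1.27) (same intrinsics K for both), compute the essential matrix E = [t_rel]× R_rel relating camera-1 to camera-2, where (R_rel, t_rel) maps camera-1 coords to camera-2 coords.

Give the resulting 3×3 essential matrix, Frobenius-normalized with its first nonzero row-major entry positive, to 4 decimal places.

source (fourbar_fk): coupler pose = R=[0.8843 -0.4669 0.0000; 0.4669 0.8843 0.0000; 0.0000 0.0000 1.0000], t=(-0.3615, 0.5159, 0.0000)
after S1 (invert_se3): R=[0.8843 0.4669 0.0000; -0.4669 0.8843 0.0000; 0.0000 0.0000 1.0000], t=(0.0788, -0.6251, 0.0000)
after S2 (essential): [0.0032 -0.0278 -0.3669; 0.1356 -0.4253 0.4775; 0.1540 -0.5257 -0.3706]

matrix = [0.0032 -0.0278 -0.3669; 0.1356 -0.4253 0.4775; 0.1540 -0.5257 -0.3706]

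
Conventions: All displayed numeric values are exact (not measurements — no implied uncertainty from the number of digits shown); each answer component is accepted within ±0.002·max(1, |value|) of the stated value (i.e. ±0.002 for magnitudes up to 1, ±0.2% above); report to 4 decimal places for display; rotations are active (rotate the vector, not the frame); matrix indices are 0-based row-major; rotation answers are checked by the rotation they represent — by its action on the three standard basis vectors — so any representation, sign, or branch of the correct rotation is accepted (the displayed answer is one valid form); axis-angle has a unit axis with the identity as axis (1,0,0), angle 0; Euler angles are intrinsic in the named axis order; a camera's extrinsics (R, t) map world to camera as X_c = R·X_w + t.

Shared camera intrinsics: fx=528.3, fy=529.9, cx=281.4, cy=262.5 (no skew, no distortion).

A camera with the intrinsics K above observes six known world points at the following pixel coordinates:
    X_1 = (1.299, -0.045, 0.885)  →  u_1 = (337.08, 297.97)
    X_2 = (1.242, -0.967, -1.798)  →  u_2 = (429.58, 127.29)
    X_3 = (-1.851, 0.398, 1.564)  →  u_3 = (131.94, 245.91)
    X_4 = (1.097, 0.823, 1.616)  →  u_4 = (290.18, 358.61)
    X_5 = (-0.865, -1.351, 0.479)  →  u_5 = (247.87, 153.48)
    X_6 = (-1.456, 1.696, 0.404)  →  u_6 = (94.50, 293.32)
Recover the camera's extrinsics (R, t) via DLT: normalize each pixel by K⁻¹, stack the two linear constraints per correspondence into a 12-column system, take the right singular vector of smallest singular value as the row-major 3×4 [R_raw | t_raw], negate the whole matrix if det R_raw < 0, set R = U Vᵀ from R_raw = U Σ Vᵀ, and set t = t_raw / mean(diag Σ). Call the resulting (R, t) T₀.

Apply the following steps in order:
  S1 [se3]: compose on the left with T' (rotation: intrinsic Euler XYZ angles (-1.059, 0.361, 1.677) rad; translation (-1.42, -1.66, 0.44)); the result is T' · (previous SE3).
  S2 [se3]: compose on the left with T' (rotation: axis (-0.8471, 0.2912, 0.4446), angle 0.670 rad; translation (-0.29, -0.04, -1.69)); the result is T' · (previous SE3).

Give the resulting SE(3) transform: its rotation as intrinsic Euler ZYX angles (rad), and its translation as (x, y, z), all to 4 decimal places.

source (pnp_recover): camera pose = R=[0.8911 -0.4186 -0.1752; 0.4498 0.7642 0.4622; -0.0596 -0.4907 0.8693], t=(-0.2199, -0.4501, 6.8900)
after S1 (compose_se3): R=[-0.5279 -0.8427 -0.1056; 0.5288 -0.4234 0.7356; -0.6646 0.3325 0.6692], t=(1.4541, 3.7313, 3.6645)
after S2 (compose_se3): R=[-0.7359 -0.6187 -0.2749; -0.0616 -0.3432 0.9372; -0.6742 0.7067 0.2144], t=(0.2105, 5.3071, -0.9008)

rotation (euler_zyx) = (-3.0581, 0.7399, 1.2762), translation = (0.2105, 5.3071, -0.9008)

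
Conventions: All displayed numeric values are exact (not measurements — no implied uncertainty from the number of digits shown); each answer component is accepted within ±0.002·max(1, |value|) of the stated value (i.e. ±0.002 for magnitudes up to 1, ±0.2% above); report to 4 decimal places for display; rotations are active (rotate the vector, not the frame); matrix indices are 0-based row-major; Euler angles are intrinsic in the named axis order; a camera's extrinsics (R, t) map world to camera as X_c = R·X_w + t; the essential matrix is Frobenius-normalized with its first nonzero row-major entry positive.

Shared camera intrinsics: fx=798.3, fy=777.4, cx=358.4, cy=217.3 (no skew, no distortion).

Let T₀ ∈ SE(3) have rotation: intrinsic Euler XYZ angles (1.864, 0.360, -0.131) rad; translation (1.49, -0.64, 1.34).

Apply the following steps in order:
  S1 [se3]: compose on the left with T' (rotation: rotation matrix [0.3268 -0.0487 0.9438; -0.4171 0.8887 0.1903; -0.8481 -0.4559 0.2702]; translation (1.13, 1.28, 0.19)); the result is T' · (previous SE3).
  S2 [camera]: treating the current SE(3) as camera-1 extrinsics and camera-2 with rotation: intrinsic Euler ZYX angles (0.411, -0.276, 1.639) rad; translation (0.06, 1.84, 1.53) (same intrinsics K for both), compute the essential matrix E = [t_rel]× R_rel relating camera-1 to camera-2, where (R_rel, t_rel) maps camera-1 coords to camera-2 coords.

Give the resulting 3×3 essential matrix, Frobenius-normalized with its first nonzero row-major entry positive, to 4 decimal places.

after S1 (compose_se3): R=[0.2624 0.9601 -0.0965; -0.0609 -0.0834 -0.9947; -0.9630 0.2669 0.0366], t=(2.9129, 0.3447, -0.4198)
after S2 (essential): [0.4922 0.4476 -0.2368; 0.0478 0.2312 0.4625; 0.0096 0.1827 0.4452]

matrix = [0.4922 0.4476 -0.2368; 0.0478 0.2312 0.4625; 0.0096 0.1827 0.4452]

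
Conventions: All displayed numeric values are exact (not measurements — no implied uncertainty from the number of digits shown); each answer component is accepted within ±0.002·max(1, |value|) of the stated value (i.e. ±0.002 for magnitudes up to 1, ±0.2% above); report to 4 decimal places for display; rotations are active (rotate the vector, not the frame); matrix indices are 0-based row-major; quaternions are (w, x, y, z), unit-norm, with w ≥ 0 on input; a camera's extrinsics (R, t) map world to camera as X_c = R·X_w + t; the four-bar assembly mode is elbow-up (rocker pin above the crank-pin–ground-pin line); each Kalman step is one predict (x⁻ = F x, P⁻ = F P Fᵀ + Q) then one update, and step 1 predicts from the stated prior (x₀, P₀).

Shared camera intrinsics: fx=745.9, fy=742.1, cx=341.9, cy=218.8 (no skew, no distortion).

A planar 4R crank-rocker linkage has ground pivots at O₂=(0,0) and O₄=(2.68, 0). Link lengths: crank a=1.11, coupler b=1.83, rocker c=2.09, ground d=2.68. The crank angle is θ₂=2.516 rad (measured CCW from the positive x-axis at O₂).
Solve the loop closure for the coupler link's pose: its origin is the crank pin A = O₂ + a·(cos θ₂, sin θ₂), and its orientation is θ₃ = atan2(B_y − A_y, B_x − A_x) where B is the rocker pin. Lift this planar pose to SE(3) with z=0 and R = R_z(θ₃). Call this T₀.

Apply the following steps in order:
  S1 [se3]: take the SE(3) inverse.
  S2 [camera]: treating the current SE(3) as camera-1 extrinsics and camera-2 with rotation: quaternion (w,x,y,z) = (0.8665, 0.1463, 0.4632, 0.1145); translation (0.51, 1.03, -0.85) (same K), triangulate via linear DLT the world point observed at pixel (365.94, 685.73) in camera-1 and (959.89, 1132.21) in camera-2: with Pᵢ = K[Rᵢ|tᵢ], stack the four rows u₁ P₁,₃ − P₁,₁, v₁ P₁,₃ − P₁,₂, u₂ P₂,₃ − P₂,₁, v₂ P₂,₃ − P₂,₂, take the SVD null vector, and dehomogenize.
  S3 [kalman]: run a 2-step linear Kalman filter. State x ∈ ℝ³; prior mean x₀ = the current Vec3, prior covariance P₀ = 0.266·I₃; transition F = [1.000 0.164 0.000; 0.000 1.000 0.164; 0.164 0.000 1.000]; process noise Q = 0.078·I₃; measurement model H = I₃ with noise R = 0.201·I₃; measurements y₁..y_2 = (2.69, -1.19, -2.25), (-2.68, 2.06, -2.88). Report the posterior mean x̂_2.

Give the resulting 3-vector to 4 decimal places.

result = (-0.7689, 0.8102, -1.7953)

source (fourbar_fk): coupler pose = R=[0.9738 -0.2273 0.0000; 0.2273 0.9738 0.0000; 0.0000 0.0000 1.0000], t=(-0.8998, 0.6500, 0.0000)
after S1 (invert_se3): R=[0.9738 0.2273 0.0000; -0.2273 0.9738 0.0000; 0.0000 0.0000 1.0000], t=(0.7285, -0.8375, 0.0000)
after S2 (triangulate): (-1.1171, 1.8568, 1.9463)
after S3 (kf_track): (-0.7689, 0.8102, -1.7953)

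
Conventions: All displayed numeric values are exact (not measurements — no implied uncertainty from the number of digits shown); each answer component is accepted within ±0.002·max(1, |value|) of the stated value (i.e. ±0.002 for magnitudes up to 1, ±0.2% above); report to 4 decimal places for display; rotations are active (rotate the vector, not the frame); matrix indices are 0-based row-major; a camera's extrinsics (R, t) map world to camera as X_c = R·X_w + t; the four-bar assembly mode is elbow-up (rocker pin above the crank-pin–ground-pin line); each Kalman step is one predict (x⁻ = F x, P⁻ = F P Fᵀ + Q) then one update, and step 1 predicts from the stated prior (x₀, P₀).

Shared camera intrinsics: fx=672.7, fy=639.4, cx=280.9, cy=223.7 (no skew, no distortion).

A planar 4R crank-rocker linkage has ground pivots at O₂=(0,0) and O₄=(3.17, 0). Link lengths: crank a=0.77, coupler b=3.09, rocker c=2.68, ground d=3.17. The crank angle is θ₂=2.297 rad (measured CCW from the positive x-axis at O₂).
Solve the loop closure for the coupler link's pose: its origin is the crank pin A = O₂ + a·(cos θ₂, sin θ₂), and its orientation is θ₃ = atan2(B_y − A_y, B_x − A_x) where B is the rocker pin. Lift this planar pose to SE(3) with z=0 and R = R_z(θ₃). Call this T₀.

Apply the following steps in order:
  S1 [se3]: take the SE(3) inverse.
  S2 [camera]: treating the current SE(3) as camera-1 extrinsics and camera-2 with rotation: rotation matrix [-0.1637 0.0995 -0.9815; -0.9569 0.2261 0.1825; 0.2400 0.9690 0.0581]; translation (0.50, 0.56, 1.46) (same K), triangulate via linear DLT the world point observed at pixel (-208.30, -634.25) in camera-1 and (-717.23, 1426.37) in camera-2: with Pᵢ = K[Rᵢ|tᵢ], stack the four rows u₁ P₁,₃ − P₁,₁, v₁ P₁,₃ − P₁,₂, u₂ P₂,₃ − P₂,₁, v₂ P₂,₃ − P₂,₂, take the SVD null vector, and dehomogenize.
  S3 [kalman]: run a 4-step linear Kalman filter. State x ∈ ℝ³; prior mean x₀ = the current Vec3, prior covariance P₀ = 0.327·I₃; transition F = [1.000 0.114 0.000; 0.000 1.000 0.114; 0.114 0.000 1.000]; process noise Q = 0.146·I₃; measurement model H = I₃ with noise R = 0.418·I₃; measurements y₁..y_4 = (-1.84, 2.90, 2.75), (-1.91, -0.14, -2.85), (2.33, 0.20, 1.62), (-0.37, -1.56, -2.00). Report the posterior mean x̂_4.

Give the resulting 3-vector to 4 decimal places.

result = (-0.0795, -0.4699, -0.6615)

source (fourbar_fk): coupler pose = R=[0.8067 -0.5910 0.0000; 0.5910 0.8067 0.0000; 0.0000 0.0000 1.0000], t=(-0.5113, 0.5757, 0.0000)
after S1 (invert_se3): R=[0.8067 0.5910 0.0000; -0.5910 0.8067 0.0000; 0.0000 0.0000 1.0000], t=(0.0722, -0.7666, 0.0000)
after S2 (triangulate): (-0.2872, -1.0662, 1.0858)
after S3 (kf_track): (-0.0795, -0.4699, -0.6615)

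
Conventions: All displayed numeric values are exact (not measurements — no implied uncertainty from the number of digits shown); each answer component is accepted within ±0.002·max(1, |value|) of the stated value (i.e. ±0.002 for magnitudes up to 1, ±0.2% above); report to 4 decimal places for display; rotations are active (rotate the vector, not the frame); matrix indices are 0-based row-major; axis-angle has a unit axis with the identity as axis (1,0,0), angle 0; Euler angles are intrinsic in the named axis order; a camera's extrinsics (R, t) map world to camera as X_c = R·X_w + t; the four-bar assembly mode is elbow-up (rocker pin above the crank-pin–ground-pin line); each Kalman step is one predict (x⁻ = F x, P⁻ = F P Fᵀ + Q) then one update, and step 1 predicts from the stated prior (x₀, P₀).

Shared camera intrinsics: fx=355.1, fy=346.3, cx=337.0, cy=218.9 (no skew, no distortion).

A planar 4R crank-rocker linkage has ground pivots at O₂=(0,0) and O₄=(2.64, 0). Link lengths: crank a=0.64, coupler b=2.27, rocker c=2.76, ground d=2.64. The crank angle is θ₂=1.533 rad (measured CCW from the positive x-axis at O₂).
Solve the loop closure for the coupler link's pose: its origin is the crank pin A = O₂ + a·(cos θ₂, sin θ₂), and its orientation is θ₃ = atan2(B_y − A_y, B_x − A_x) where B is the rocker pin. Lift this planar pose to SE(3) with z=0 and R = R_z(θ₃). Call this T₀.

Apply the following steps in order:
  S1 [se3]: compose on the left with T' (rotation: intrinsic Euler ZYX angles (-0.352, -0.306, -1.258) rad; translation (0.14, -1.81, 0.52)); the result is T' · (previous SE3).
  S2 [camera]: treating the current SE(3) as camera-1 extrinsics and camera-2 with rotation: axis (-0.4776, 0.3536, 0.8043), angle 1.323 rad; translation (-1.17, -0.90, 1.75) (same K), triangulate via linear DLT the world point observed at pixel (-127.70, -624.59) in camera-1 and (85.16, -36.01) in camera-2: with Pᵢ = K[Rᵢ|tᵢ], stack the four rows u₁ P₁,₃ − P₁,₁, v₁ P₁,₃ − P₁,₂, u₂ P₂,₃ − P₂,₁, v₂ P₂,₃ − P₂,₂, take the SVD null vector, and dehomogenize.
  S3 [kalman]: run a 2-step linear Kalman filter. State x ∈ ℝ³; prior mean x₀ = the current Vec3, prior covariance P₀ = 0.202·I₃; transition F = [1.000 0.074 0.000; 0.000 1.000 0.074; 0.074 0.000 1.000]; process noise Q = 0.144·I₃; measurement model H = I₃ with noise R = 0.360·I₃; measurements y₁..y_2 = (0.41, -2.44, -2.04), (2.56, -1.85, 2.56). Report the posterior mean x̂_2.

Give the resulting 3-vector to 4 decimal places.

source (fourbar_fk): coupler pose = R=[0.5989 -0.8008 0.0000; 0.8008 0.5989 0.0000; 0.0000 0.0000 1.0000], t=(0.0242, 0.6395, 0.0000)
after S1 (compose_se3): R=[0.8365 -0.4922 0.2410; -0.0447 0.3771 0.9251; -0.5462 -0.7846 0.2934], t=(0.4016, -1.6964, -0.0530)
after S2 (triangulate): (-1.5069, 0.0587, -0.0955)
after S3 (kf_track): (0.8795, -1.4434, 0.6301)

result = (0.8795, -1.4434, 0.6301)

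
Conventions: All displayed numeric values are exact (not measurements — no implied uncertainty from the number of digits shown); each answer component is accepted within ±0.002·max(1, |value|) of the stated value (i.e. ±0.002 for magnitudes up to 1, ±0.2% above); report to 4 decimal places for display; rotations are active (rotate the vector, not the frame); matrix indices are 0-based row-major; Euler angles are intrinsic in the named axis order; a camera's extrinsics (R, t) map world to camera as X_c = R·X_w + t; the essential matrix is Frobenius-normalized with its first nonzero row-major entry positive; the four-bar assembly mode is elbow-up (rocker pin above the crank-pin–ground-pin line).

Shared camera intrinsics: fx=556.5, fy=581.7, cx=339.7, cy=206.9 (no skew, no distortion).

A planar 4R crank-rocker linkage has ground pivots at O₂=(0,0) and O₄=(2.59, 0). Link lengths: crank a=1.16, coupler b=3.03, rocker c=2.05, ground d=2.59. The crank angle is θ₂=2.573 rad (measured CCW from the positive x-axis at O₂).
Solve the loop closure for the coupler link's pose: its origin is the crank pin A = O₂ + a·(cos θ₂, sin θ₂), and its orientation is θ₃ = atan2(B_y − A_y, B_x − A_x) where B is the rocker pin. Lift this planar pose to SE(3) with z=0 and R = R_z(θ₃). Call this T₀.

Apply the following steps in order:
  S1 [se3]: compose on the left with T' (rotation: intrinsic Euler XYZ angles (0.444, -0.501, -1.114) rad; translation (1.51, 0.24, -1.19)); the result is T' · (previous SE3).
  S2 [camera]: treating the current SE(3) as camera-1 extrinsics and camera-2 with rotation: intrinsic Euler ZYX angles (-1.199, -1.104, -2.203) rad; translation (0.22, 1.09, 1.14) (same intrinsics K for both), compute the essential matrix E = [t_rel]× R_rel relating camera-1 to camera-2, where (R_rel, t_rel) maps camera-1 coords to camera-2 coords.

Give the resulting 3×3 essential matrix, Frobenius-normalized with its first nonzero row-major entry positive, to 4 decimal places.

source (fourbar_fk): coupler pose = R=[0.9097 -0.4152 0.0000; 0.4152 0.9097 0.0000; 0.0000 0.0000 1.0000], t=(-0.9775, 0.6246, 0.0000)
after S1 (compose_se3): R=[0.6788 0.5555 -0.4803; -0.7316 0.5682 -0.3768; 0.0636 0.6071 0.7921], t=(1.6235, 1.2543, -0.6387)
after S2 (essential): [0.3867 -0.3025 0.0018; -0.3854 0.2408 0.3231; -0.1282 0.2159 -0.6205]

matrix = [0.3867 -0.3025 0.0018; -0.3854 0.2408 0.3231; -0.1282 0.2159 -0.6205]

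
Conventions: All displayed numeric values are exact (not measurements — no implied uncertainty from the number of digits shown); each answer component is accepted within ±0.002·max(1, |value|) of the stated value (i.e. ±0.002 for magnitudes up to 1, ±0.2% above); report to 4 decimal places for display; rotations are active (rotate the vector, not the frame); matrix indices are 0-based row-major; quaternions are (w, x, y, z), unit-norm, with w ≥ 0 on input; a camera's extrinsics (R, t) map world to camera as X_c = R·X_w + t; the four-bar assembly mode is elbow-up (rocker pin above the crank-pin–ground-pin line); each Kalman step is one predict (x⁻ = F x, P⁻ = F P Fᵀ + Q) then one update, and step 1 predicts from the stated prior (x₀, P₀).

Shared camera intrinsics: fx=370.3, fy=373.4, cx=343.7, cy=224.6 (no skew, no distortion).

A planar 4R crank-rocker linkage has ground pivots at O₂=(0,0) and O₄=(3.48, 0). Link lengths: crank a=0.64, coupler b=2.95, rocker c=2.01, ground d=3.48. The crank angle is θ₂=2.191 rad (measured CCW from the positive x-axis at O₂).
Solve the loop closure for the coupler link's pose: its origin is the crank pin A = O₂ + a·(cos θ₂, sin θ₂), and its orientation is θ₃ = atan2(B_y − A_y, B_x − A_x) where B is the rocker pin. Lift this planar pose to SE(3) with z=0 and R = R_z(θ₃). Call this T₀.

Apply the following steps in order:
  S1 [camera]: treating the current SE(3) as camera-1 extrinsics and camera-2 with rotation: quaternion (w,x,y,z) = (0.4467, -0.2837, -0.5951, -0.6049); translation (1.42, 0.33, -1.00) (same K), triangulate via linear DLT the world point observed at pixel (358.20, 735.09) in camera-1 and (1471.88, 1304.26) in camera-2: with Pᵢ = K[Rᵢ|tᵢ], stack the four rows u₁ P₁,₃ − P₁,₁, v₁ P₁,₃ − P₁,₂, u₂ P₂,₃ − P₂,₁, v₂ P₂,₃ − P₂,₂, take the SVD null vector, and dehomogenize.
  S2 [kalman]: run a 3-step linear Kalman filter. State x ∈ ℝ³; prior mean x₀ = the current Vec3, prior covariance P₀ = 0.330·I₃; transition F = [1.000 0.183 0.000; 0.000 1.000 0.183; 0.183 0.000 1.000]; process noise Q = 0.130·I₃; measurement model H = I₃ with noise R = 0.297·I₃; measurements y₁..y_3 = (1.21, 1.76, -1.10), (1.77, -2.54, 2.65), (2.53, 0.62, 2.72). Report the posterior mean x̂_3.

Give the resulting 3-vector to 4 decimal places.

result = (2.0476, 0.2637, 2.2178)

source (fourbar_fk): coupler pose = R=[0.9222 -0.3866 0.0000; 0.3866 0.9222 0.0000; 0.0000 0.0000 1.0000], t=(-0.3720, 0.5208, 0.0000)
after S1 (triangulate): (0.9588, 1.1784, 1.4470)
after S2 (kf_track): (2.0476, 0.2637, 2.2178)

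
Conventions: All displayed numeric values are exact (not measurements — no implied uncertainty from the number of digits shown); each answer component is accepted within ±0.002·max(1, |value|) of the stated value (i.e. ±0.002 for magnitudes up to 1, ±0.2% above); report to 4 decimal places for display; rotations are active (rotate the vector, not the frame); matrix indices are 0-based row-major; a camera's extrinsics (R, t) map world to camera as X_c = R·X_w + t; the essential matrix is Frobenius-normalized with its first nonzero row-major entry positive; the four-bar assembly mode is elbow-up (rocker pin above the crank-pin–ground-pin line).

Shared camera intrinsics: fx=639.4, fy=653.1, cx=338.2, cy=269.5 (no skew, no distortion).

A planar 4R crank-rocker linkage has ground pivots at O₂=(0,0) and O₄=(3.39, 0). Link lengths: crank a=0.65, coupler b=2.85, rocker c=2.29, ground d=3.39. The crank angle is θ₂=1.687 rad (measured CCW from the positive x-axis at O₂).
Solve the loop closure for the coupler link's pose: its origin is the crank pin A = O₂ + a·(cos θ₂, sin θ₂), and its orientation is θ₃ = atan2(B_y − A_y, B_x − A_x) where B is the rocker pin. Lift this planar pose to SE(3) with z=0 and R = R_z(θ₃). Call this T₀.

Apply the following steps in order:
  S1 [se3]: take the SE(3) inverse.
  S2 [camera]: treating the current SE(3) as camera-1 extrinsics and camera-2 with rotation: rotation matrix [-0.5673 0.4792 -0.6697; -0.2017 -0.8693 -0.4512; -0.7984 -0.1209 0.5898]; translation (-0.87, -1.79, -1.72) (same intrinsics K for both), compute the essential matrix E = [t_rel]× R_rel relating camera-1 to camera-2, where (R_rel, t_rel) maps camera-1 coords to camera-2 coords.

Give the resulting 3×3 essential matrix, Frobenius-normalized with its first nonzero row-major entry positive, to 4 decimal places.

source (fourbar_fk): coupler pose = R=[0.8675 -0.4975 0.0000; 0.4975 0.8675 0.0000; 0.0000 0.0000 1.0000], t=(-0.0754, 0.6456, 0.0000)
after S1 (invert_se3): R=[0.8675 0.4975 0.0000; -0.4975 0.8675 0.0000; 0.0000 0.0000 1.0000], t=(-0.2558, -0.5975, 0.0000)
after S2 (essential): [0.1680 -0.4350 -0.5170; 0.0122 -0.2538 0.3513; -0.0665 0.4708 -0.3182]

matrix = [0.1680 -0.4350 -0.5170; 0.0122 -0.2538 0.3513; -0.0665 0.4708 -0.3182]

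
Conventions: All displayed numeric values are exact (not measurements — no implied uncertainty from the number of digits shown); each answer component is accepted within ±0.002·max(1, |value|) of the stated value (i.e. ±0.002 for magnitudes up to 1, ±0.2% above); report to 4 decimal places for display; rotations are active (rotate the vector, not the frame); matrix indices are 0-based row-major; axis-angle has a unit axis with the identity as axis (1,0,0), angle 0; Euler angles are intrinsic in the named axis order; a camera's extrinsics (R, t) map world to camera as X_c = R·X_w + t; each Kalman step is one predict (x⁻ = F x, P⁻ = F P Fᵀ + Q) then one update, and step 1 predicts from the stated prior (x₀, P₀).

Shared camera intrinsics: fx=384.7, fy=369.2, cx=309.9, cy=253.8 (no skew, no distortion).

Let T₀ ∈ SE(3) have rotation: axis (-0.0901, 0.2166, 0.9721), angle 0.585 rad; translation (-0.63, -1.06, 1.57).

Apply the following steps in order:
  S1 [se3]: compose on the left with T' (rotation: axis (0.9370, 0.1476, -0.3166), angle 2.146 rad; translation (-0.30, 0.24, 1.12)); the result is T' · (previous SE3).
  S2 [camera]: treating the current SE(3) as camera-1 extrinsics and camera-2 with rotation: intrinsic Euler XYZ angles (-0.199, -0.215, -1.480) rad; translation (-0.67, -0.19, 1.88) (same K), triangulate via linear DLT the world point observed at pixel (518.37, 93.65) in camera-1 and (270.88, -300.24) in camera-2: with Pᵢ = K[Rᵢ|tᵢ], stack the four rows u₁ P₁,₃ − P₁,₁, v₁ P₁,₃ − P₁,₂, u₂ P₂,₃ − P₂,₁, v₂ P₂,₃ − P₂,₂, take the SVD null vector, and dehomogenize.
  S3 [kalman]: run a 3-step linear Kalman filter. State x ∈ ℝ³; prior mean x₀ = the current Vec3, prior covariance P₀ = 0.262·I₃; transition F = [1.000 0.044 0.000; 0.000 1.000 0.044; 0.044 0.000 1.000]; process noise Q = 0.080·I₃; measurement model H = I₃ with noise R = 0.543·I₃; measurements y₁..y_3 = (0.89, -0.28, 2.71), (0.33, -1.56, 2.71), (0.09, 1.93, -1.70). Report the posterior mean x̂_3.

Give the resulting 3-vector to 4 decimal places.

after S1 (compose_se3): R=[0.9782 -0.0301 -0.2053; -0.2007 -0.3887 -0.8993; -0.0527 0.9209 -0.3863], t=(-1.8439, -0.5338, 0.1186)
after S2 (triangulate): (1.9833, 0.1608, -0.8661)
after S3 (kf_track): (0.7788, 0.2787, 0.3702)

result = (0.7788, 0.2787, 0.3702)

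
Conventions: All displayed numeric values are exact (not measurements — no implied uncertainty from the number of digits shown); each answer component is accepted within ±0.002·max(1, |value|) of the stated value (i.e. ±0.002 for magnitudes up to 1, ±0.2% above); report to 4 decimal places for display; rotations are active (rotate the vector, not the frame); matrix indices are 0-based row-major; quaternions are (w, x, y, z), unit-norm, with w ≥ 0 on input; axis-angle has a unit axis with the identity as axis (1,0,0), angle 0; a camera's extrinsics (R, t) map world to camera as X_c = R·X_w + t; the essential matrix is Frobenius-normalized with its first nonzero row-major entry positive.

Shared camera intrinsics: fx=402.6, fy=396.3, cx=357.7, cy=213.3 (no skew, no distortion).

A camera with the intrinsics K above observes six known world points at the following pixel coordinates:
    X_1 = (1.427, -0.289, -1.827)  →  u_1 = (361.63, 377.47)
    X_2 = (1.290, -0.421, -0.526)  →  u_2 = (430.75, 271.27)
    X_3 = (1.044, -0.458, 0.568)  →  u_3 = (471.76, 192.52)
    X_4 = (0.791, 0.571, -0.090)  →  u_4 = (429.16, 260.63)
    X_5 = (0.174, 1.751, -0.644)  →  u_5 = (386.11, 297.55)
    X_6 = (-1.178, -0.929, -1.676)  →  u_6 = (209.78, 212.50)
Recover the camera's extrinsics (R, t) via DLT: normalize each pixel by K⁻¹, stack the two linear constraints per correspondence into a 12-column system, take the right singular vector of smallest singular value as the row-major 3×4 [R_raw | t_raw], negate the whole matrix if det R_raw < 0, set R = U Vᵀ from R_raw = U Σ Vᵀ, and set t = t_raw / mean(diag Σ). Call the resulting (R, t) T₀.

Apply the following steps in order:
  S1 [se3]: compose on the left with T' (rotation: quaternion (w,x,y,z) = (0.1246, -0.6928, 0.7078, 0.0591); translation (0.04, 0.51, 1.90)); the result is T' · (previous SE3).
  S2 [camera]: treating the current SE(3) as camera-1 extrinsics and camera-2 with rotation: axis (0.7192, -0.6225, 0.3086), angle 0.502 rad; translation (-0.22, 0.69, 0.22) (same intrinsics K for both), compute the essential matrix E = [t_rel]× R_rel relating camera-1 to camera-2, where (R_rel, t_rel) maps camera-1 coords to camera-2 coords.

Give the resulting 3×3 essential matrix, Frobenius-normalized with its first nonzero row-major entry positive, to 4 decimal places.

source (pnp_recover): camera pose = R=[0.6957 0.2470 0.6745; 0.4658 0.5597 -0.6854; -0.5468 0.7910 0.2743], t=(0.3498, -0.0900, 5.5298)
after S1 (compose_se3): R=[-0.5217 -0.4846 0.7022; -0.7968 -0.0174 -0.6040; 0.3049 -0.8746 -0.3771], t=(0.6490, 1.5865, -3.5018)
after S2 (essential): [0.1608 -0.2293 -0.0698; 0.1291 -0.5806 -0.2729; 0.6444 0.0700 0.2615]

matrix = [0.1608 -0.2293 -0.0698; 0.1291 -0.5806 -0.2729; 0.6444 0.0700 0.2615]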